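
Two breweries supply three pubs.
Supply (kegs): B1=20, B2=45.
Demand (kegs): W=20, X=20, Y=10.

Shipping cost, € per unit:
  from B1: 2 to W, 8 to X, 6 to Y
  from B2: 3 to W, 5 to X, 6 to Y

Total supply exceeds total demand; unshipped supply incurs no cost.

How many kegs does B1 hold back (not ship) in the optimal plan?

An optimal plan:
  B1->W: 20 × €2 = €40
  B2->X: 20 × €5 = €100
  B2->Y: 10 × €6 = €60
Total cost = €200.
B1 ships 20 of its 20, leaving 0.

0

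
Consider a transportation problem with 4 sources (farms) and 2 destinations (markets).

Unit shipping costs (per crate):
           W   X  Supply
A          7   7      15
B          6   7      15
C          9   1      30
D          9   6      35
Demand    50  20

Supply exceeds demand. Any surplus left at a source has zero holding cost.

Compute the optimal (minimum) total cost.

One minimum-cost allocation:
  A->W: 15 × 7 = 105
  B->W: 15 × 6 = 90
  C->W: 10 × 9 = 90
  C->X: 20 × 1 = 20
  D->W: 10 × 9 = 90
Total = 105 + 90 + 90 + 20 + 90 = 395.

395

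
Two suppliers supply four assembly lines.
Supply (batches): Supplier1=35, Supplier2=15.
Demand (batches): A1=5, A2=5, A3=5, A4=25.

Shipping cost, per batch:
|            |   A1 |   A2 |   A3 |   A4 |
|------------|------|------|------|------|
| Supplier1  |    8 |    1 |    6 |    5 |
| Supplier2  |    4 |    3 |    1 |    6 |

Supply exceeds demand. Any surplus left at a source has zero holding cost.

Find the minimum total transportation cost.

155

An optimal shipping plan:
  Supplier1→A2: 5 batches
  Supplier1→A4: 25 batches
  Supplier2→A1: 5 batches
  Supplier2→A3: 5 batches
Total cost = 155.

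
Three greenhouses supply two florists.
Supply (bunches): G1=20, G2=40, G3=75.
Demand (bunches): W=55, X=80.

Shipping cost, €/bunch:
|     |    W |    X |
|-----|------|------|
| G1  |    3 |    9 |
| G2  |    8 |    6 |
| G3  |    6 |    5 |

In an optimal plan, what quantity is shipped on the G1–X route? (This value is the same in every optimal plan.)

0

Optimal shipments:
  G1→W: 20 × €3 = €60
  G2→X: 40 × €6 = €240
  G3→W: 35 × €6 = €210
  G3→X: 40 × €5 = €200
Total cost = €710.
The route G1→X is not used.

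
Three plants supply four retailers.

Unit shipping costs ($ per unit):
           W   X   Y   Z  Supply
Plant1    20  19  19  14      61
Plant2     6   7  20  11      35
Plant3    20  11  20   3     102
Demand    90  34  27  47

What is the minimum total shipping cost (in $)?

2338

Optimal allocation:
  Plant1->W: 34 × $20 = $680
  Plant1->Y: 27 × $19 = $513
  Plant2->W: 35 × $6 = $210
  Plant3->W: 21 × $20 = $420
  Plant3->X: 34 × $11 = $374
  Plant3->Z: 47 × $3 = $141
Total = 680 + 513 + 210 + 420 + 374 + 141 = $2338.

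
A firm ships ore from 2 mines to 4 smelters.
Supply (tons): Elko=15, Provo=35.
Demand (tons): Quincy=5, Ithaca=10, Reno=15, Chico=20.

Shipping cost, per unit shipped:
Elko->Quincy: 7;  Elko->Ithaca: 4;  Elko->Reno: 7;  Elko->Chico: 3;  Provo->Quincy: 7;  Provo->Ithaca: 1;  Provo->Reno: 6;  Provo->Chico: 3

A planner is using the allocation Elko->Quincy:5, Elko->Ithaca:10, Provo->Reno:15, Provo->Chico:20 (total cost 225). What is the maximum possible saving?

30

Current plan cost = 5·7 + 10·4 + 15·6 + 20·3 = 225.
Optimal plan:
  Elko to Chico: 15 × 3 = 45
  Provo to Quincy: 5 × 7 = 35
  Provo to Ithaca: 10 × 1 = 10
  Provo to Reno: 15 × 6 = 90
  Provo to Chico: 5 × 3 = 15
Optimal cost = 195.
Saving = 225 − 195 = 30.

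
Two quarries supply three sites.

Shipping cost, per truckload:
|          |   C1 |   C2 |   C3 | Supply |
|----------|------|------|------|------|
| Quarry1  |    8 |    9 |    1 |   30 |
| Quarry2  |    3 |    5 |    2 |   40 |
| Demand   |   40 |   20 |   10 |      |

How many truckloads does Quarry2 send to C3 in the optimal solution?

The minimum-cost plan:
  Quarry1→C2: 20 × 9 = 180
  Quarry1→C3: 10 × 1 = 10
  Quarry2→C1: 40 × 3 = 120
Total cost = 310.
The route Quarry2→C3 is not used.

0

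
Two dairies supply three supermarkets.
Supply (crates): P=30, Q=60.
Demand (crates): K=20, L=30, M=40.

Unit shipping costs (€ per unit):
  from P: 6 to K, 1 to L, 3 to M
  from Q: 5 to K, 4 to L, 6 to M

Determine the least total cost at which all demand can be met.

An optimal shipping plan:
  P–L: 30 crates
  Q–K: 20 crates
  Q–M: 40 crates
Total cost = €370.
(Supply check: P ships 30; Q ships 60.)

370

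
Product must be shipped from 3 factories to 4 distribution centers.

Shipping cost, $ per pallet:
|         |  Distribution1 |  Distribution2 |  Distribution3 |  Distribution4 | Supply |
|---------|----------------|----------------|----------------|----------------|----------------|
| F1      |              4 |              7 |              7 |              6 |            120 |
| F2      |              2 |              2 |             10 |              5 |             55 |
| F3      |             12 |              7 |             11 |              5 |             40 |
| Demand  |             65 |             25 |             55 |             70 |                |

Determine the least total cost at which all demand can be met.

1015

An optimal shipping plan:
  F1–Distribution1: 35 × $4 = $140
  F1–Distribution3: 55 × $7 = $385
  F1–Distribution4: 30 × $6 = $180
  F2–Distribution1: 30 × $2 = $60
  F2–Distribution2: 25 × $2 = $50
  F3–Distribution4: 40 × $5 = $200
Total = 140 + 385 + 180 + 60 + 50 + 200 = $1015.
(Supply check: F1 ships 120; F2 ships 55; F3 ships 40.)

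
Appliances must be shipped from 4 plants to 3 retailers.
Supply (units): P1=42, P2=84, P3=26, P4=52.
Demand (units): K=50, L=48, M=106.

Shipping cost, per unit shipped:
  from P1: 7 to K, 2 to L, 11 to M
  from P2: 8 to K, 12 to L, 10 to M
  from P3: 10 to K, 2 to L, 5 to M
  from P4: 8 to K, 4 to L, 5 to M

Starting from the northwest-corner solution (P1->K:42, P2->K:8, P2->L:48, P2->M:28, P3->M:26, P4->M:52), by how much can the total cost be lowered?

408

Current plan cost = 42·7 + 8·8 + 48·12 + 28·10 + 26·5 + 52·5 = 1604.
Optimal plan:
  P1 to L: 42 units
  P2 to K: 50 units
  P2 to M: 34 units
  P3 to L: 6 units
  P3 to M: 20 units
  P4 to M: 52 units
Optimal cost = 1196.
Saving = 1604 − 1196 = 408.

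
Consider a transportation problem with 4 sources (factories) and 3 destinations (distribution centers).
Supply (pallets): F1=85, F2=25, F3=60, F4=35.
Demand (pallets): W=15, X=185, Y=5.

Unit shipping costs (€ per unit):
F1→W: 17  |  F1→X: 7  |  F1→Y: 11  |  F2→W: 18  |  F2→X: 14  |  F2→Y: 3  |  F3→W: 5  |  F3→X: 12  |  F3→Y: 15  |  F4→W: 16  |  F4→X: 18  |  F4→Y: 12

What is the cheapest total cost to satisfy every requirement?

2135

One minimum-cost allocation:
  F1→X: 85 × €7 = €595
  F2→X: 20 × €14 = €280
  F2→Y: 5 × €3 = €15
  F3→W: 15 × €5 = €75
  F3→X: 45 × €12 = €540
  F4→X: 35 × €18 = €630
Total = 595 + 280 + 15 + 75 + 540 + 630 = €2135.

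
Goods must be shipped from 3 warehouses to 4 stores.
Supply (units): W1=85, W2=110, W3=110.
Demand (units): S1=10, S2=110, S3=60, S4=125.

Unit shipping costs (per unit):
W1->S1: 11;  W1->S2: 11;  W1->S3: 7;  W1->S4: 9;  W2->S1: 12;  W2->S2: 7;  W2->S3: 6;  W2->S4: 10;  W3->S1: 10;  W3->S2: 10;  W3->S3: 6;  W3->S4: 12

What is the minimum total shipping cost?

2475

Optimal allocation:
  W1 to S4: 85 × 9 = 765
  W2 to S2: 110 × 7 = 770
  W3 to S1: 10 × 10 = 100
  W3 to S3: 60 × 6 = 360
  W3 to S4: 40 × 12 = 480
Total = 765 + 770 + 100 + 360 + 480 = 2475.
(Supply check: W1 ships 85; W2 ships 110; W3 ships 110.)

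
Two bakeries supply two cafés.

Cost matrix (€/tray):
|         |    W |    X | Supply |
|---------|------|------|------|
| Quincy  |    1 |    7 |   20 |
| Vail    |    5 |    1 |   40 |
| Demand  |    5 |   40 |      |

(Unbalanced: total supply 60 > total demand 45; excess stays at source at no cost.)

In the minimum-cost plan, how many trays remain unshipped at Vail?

Minimum-cost shipments:
  Quincy→W: 5 × €1 = €5
  Vail→X: 40 × €1 = €40
Total cost = €45.
Vail ships 40 of its 40, leaving 0.

0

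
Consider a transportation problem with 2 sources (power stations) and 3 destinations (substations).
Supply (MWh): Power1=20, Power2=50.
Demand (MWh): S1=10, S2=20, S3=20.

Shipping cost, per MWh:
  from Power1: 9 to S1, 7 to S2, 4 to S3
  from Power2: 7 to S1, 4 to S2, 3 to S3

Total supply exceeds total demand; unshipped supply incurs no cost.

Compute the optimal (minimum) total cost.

210

A cheapest plan:
  Power2→S1: 10 × 7 = 70
  Power2→S2: 20 × 4 = 80
  Power2→S3: 20 × 3 = 60
Total = 70 + 80 + 60 = 210.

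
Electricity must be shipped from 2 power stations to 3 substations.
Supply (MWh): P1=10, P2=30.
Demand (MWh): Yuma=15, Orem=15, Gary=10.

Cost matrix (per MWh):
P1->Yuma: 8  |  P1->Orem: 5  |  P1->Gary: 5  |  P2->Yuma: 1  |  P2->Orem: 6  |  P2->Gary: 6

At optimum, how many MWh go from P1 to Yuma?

0

Solving gives:
  P1–Orem: 10 × 5 = 50
  P2–Yuma: 15 × 1 = 15
  P2–Orem: 5 × 6 = 30
  P2–Gary: 10 × 6 = 60
Total cost = 155.
The route P1→Yuma is not used.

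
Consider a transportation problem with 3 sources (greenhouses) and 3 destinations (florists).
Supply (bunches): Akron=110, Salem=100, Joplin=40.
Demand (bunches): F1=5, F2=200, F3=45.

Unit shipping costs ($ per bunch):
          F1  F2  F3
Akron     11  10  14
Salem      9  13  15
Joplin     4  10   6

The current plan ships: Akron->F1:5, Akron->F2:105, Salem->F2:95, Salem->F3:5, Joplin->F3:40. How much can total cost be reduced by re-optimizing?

25

Current plan cost = 5·11 + 105·10 + 95·13 + 5·15 + 40·6 = $2655.
Optimal plan:
  Akron->F2: 110 × $10 = $1100
  Salem->F1: 5 × $9 = $45
  Salem->F2: 90 × $13 = $1170
  Salem->F3: 5 × $15 = $75
  Joplin->F3: 40 × $6 = $240
Optimal cost = $2630.
Saving = 2655 − 2630 = $25.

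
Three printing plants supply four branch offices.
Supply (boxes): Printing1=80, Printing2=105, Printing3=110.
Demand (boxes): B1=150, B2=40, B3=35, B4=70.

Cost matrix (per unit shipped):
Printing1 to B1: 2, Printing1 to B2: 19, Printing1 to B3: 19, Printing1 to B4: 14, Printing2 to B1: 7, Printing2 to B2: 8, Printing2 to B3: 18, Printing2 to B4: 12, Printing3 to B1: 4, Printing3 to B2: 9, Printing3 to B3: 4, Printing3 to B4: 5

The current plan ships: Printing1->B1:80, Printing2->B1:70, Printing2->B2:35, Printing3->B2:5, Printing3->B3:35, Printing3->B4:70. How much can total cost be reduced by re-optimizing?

20

Current plan cost = 80·2 + 70·7 + 35·8 + 5·9 + 35·4 + 70·5 = 1465.
Optimal plan:
  Printing1→B1: 80 boxes
  Printing2→B1: 65 boxes
  Printing2→B2: 40 boxes
  Printing3→B1: 5 boxes
  Printing3→B3: 35 boxes
  Printing3→B4: 70 boxes
Optimal cost = 1445.
Saving = 1465 − 1445 = 20.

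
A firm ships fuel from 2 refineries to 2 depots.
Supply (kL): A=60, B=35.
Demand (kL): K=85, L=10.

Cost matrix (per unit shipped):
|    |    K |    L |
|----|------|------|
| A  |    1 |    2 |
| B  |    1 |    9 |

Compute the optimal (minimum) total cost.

Optimal allocation:
  A->K: 50 kL
  A->L: 10 kL
  B->K: 35 kL
Total cost = 105.
(Supply check: A ships 60; B ships 35.)

105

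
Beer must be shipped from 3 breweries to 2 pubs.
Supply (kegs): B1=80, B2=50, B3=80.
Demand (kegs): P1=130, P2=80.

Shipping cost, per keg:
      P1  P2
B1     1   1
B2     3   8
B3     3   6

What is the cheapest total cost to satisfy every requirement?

An optimal shipping plan:
  B1→P2: 80 × 1 = 80
  B2→P1: 50 × 3 = 150
  B3→P1: 80 × 3 = 240
Total = 80 + 150 + 240 = 470.

470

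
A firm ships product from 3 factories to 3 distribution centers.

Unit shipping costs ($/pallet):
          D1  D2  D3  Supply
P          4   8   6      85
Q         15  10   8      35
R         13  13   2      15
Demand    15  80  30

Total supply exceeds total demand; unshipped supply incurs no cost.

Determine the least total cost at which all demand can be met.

A cheapest plan:
  P to D1: 15 × $4 = $60
  P to D2: 70 × $8 = $560
  Q to D2: 10 × $10 = $100
  Q to D3: 15 × $8 = $120
  R to D3: 15 × $2 = $30
Total = 60 + 560 + 100 + 120 + 30 = $870.

870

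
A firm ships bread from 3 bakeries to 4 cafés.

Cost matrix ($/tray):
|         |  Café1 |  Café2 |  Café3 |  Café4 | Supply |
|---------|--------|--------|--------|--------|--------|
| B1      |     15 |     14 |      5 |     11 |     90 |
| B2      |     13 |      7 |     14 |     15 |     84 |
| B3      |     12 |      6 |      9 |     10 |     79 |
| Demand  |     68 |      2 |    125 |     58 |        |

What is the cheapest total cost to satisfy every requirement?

2313

A cheapest plan:
  B1–Café3: 90 × $5 = $450
  B2–Café1: 68 × $13 = $884
  B2–Café2: 2 × $7 = $14
  B2–Café4: 14 × $15 = $210
  B3–Café3: 35 × $9 = $315
  B3–Café4: 44 × $10 = $440
Total = 450 + 884 + 14 + 210 + 315 + 440 = $2313.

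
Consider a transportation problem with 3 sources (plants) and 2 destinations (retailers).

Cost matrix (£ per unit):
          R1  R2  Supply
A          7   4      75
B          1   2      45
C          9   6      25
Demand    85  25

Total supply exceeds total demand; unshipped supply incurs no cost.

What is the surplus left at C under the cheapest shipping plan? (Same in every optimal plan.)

An optimal plan:
  A->R1: 40 × £7 = £280
  A->R2: 25 × £4 = £100
  B->R1: 45 × £1 = £45
Total cost = £425.
C ships 0 of its 25, leaving 25.

25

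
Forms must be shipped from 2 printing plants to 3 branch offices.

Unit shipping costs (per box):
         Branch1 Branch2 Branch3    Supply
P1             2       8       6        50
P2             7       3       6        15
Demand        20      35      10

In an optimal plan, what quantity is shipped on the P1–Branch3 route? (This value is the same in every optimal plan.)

10

The minimum-cost plan:
  P1 to Branch1: 20 × 2 = 40
  P1 to Branch2: 20 × 8 = 160
  P1 to Branch3: 10 × 6 = 60
  P2 to Branch2: 15 × 3 = 45
Total cost = 305.
So P1→Branch3 carries 10 boxes.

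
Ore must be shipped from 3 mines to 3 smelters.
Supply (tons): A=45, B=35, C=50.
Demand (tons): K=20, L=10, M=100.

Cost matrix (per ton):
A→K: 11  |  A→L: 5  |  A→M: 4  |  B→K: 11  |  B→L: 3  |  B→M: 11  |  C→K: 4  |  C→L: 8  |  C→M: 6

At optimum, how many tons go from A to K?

0

Solving gives:
  A to M: 45 × 4 = 180
  B to L: 10 × 3 = 30
  B to M: 25 × 11 = 275
  C to K: 20 × 4 = 80
  C to M: 30 × 6 = 180
Total cost = 745.
The route A→K is not used.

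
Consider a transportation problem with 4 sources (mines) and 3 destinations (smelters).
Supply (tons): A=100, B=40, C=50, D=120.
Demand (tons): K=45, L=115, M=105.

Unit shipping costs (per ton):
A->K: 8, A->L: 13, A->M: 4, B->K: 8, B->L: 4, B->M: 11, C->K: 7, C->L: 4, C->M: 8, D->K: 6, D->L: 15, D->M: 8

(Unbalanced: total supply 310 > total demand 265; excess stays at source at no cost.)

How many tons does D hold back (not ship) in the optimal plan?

45

Minimum-cost shipments:
  A->M: 100 × 4 = 400
  B->L: 40 × 4 = 160
  C->L: 50 × 4 = 200
  D->K: 45 × 6 = 270
  D->L: 25 × 15 = 375
  D->M: 5 × 8 = 40
Total cost = 1445.
D ships 75 of its 120, leaving 45.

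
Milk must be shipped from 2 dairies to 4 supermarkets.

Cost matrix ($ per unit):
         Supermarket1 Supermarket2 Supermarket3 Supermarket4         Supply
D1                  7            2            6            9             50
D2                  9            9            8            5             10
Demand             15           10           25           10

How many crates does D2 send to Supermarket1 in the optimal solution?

0

Solving gives:
  D1–Supermarket1: 15 crates
  D1–Supermarket2: 10 crates
  D1–Supermarket3: 25 crates
  D2–Supermarket4: 10 crates
Total cost = $325.
The route D2→Supermarket1 is not used.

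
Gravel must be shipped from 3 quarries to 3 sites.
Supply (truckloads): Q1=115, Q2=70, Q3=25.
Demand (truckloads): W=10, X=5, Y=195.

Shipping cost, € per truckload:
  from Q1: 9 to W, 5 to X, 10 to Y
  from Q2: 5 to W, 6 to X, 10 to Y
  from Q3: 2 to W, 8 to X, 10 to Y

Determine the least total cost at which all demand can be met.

1995

A cheapest plan:
  Q1–X: 5 truckloads
  Q1–Y: 110 truckloads
  Q2–Y: 70 truckloads
  Q3–W: 10 truckloads
  Q3–Y: 15 truckloads
Total cost = €1995.
(Supply check: Q1 ships 115; Q2 ships 70; Q3 ships 25.)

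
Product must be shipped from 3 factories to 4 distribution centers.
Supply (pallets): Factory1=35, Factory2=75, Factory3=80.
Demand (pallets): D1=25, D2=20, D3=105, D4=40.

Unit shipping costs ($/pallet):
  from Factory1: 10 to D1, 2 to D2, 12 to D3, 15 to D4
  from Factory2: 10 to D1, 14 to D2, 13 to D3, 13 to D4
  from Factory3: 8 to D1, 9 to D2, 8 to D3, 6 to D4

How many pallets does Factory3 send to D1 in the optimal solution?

0

Optimal shipments:
  Factory1->D2: 20 × $2 = $40
  Factory1->D3: 15 × $12 = $180
  Factory2->D1: 25 × $10 = $250
  Factory2->D3: 50 × $13 = $650
  Factory3->D3: 40 × $8 = $320
  Factory3->D4: 40 × $6 = $240
Total cost = $1680.
The route Factory3→D1 is not used.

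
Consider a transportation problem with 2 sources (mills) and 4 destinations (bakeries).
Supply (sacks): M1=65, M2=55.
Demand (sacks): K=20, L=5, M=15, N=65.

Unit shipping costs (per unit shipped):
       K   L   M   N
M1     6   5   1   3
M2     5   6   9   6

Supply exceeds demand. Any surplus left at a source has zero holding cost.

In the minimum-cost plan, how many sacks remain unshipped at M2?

An optimal plan:
  M1 to M: 15 × 1 = 15
  M1 to N: 50 × 3 = 150
  M2 to K: 20 × 5 = 100
  M2 to L: 5 × 6 = 30
  M2 to N: 15 × 6 = 90
Total cost = 385.
M2 ships 40 of its 55, leaving 15.

15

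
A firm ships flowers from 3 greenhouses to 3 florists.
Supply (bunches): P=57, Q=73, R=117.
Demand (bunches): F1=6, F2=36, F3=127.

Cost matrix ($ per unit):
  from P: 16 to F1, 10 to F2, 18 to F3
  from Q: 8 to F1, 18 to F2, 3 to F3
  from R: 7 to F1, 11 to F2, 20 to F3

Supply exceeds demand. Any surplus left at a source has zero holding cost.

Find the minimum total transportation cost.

Optimal allocation:
  P→F2: 3 × $10 = $30
  P→F3: 54 × $18 = $972
  Q→F3: 73 × $3 = $219
  R→F1: 6 × $7 = $42
  R→F2: 33 × $11 = $363
Total = 30 + 972 + 219 + 42 + 363 = $1626.
(Supply check: P ships 57; Q ships 73; R ships 39.)

1626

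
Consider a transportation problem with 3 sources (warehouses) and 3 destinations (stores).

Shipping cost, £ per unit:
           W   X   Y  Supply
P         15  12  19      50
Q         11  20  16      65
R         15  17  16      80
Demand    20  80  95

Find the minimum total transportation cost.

2850

A cheapest plan:
  P->X: 50 × £12 = £600
  Q->W: 20 × £11 = £220
  Q->Y: 45 × £16 = £720
  R->X: 30 × £17 = £510
  R->Y: 50 × £16 = £800
Total = 600 + 220 + 720 + 510 + 800 = £2850.
(Supply check: P ships 50; Q ships 65; R ships 80.)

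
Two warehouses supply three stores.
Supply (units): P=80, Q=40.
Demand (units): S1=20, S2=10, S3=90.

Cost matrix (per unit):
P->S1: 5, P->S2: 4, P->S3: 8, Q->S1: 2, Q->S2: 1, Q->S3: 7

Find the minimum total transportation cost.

760

Optimal allocation:
  P→S3: 80 × 8 = 640
  Q→S1: 20 × 2 = 40
  Q→S2: 10 × 1 = 10
  Q→S3: 10 × 7 = 70
Total = 640 + 40 + 10 + 70 = 760.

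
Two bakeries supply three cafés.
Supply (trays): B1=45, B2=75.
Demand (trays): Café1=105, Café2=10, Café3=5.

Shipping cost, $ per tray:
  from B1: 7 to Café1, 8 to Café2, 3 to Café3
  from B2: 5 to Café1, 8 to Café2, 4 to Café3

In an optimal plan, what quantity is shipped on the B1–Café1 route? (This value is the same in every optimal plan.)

The minimum-cost plan:
  B1 to Café1: 30 × $7 = $210
  B1 to Café2: 10 × $8 = $80
  B1 to Café3: 5 × $3 = $15
  B2 to Café1: 75 × $5 = $375
Total cost = $680.
So B1→Café1 carries 30 trays.

30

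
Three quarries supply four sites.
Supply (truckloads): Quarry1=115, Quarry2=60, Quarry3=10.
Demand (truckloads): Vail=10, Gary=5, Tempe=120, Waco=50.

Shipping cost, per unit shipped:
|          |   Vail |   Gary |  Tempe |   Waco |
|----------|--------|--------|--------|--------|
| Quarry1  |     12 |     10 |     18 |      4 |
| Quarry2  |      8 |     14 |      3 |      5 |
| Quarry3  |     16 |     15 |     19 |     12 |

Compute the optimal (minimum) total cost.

1640

An optimal shipping plan:
  Quarry1 to Vail: 10 × 12 = 120
  Quarry1 to Gary: 5 × 10 = 50
  Quarry1 to Tempe: 50 × 18 = 900
  Quarry1 to Waco: 50 × 4 = 200
  Quarry2 to Tempe: 60 × 3 = 180
  Quarry3 to Tempe: 10 × 19 = 190
Total = 120 + 50 + 900 + 200 + 180 + 190 = 1640.
(Supply check: Quarry1 ships 115; Quarry2 ships 60; Quarry3 ships 10.)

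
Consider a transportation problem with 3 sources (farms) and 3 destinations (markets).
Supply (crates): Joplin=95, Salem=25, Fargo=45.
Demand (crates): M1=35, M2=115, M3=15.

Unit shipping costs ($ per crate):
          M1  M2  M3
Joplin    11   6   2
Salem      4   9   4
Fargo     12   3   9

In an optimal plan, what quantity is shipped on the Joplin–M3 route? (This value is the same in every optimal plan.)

The minimum-cost plan:
  Joplin–M1: 10 × $11 = $110
  Joplin–M2: 70 × $6 = $420
  Joplin–M3: 15 × $2 = $30
  Salem–M1: 25 × $4 = $100
  Fargo–M2: 45 × $3 = $135
Total cost = $795.
So Joplin→M3 carries 15 crates.

15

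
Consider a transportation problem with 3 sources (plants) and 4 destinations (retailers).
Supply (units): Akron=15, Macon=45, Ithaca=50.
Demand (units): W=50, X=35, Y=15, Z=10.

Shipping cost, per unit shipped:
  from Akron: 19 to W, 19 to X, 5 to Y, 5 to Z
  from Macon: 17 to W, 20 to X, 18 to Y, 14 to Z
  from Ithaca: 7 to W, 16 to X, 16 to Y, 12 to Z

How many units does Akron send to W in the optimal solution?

Solving gives:
  Akron to Y: 15 × 5 = 75
  Macon to X: 35 × 20 = 700
  Macon to Z: 10 × 14 = 140
  Ithaca to W: 50 × 7 = 350
Total cost = 1265.
The route Akron→W is not used.

0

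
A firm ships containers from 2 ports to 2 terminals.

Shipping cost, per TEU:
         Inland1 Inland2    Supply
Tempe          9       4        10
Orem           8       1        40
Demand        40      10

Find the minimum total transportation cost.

A cheapest plan:
  Tempe->Inland1: 10 × 9 = 90
  Orem->Inland1: 30 × 8 = 240
  Orem->Inland2: 10 × 1 = 10
Total = 90 + 240 + 10 = 340.

340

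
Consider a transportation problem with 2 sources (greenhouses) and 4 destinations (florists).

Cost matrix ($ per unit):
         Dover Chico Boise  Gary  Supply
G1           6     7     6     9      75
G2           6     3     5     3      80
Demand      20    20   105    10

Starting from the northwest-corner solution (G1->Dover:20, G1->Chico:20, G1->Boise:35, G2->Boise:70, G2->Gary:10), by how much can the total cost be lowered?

60

Current plan cost = 20·6 + 20·7 + 35·6 + 70·5 + 10·3 = $850.
Optimal plan:
  G1→Dover: 20 × $6 = $120
  G1→Boise: 55 × $6 = $330
  G2→Chico: 20 × $3 = $60
  G2→Boise: 50 × $5 = $250
  G2→Gary: 10 × $3 = $30
Optimal cost = $790.
Saving = 850 − 790 = $60.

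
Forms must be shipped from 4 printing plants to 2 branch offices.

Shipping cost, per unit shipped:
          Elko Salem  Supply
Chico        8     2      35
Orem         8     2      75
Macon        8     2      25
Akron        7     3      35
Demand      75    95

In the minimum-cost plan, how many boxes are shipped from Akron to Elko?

Optimal shipments:
  Chico–Elko: 35 × 8 = 280
  Orem–Elko: 5 × 8 = 40
  Orem–Salem: 70 × 2 = 140
  Macon–Salem: 25 × 2 = 50
  Akron–Elko: 35 × 7 = 245
Total cost = 755.
So Akron→Elko carries 35 boxes.

35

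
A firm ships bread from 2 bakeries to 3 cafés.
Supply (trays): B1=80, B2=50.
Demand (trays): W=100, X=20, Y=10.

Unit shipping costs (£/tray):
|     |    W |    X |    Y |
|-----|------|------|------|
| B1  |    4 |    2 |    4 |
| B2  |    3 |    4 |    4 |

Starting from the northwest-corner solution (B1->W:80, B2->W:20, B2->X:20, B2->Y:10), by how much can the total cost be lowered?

70

Current plan cost = 80·4 + 20·3 + 20·4 + 10·4 = £500.
Optimal plan:
  B1->W: 50 trays
  B1->X: 20 trays
  B1->Y: 10 trays
  B2->W: 50 trays
Optimal cost = £430.
Saving = 500 − 430 = £70.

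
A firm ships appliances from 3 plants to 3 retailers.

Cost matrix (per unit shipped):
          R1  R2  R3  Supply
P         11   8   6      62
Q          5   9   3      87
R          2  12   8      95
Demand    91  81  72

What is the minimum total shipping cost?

1077

Optimal allocation:
  P→R2: 62 × 8 = 496
  Q→R2: 15 × 9 = 135
  Q→R3: 72 × 3 = 216
  R→R1: 91 × 2 = 182
  R→R2: 4 × 12 = 48
Total = 496 + 135 + 216 + 182 + 48 = 1077.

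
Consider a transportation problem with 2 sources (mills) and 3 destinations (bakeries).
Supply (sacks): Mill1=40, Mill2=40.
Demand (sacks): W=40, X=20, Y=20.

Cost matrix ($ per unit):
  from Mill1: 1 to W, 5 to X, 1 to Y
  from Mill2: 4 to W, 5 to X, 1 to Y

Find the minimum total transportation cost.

160

A cheapest plan:
  Mill1–W: 40 × $1 = $40
  Mill2–X: 20 × $5 = $100
  Mill2–Y: 20 × $1 = $20
Total = 40 + 100 + 20 = $160.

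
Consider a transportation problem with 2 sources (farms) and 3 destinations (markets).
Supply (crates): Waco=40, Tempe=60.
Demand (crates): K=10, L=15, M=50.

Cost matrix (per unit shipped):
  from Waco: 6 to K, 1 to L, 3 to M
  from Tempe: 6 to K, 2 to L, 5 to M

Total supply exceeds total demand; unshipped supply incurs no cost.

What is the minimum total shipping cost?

260

A cheapest plan:
  Waco->M: 40 × 3 = 120
  Tempe->K: 10 × 6 = 60
  Tempe->L: 15 × 2 = 30
  Tempe->M: 10 × 5 = 50
Total = 120 + 60 + 30 + 50 = 260.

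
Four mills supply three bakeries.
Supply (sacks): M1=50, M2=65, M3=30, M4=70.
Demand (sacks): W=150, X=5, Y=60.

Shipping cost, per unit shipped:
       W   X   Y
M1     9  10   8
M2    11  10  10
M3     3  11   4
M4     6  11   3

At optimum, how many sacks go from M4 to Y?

The minimum-cost plan:
  M1–W: 50 × 9 = 450
  M2–W: 60 × 11 = 660
  M2–X: 5 × 10 = 50
  M3–W: 30 × 3 = 90
  M4–W: 10 × 6 = 60
  M4–Y: 60 × 3 = 180
Total cost = 1490.
So M4→Y carries 60 sacks.

60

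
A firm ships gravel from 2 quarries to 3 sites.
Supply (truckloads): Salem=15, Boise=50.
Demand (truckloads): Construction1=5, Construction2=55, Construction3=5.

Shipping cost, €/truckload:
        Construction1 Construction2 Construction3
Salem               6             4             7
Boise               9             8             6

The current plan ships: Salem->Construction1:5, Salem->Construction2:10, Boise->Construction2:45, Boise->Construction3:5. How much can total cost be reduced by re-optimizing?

Current plan cost = 5·6 + 10·4 + 45·8 + 5·6 = €460.
Optimal plan:
  Salem→Construction2: 15 × €4 = €60
  Boise→Construction1: 5 × €9 = €45
  Boise→Construction2: 40 × €8 = €320
  Boise→Construction3: 5 × €6 = €30
Optimal cost = €455.
Saving = 460 − 455 = €5.

5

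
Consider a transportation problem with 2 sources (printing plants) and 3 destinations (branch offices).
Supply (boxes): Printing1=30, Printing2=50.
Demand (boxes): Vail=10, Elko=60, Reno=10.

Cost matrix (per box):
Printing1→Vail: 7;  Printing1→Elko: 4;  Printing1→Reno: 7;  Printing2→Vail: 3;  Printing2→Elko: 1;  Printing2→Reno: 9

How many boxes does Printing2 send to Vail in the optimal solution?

10

The minimum-cost plan:
  Printing1–Elko: 20 × 4 = 80
  Printing1–Reno: 10 × 7 = 70
  Printing2–Vail: 10 × 3 = 30
  Printing2–Elko: 40 × 1 = 40
Total cost = 220.
So Printing2→Vail carries 10 boxes.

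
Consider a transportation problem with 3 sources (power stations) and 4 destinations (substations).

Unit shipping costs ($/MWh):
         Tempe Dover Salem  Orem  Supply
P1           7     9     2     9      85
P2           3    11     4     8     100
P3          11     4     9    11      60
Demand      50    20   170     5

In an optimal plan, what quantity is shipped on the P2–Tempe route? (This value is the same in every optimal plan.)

The minimum-cost plan:
  P1 to Salem: 85 MWh
  P2 to Tempe: 50 MWh
  P2 to Salem: 50 MWh
  P3 to Dover: 20 MWh
  P3 to Salem: 35 MWh
  P3 to Orem: 5 MWh
Total cost = $970.
So P2→Tempe carries 50 MWh.

50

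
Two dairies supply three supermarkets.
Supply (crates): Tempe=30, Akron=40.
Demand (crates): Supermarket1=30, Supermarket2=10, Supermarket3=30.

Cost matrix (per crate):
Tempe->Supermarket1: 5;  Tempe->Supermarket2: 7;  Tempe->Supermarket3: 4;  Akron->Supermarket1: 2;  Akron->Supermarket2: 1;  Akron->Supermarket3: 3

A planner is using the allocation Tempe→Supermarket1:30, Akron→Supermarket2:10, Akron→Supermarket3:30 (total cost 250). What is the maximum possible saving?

Current plan cost = 30·5 + 10·1 + 30·3 = 250.
Optimal plan:
  Tempe–Supermarket3: 30 × 4 = 120
  Akron–Supermarket1: 30 × 2 = 60
  Akron–Supermarket2: 10 × 1 = 10
Optimal cost = 190.
Saving = 250 − 190 = 60.

60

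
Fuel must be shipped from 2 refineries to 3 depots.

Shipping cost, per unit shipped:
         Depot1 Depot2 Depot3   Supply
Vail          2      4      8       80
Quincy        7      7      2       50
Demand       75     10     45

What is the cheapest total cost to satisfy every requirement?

295

A cheapest plan:
  Vail to Depot1: 75 × 2 = 150
  Vail to Depot2: 5 × 4 = 20
  Quincy to Depot2: 5 × 7 = 35
  Quincy to Depot3: 45 × 2 = 90
Total = 150 + 20 + 35 + 90 = 295.
(Supply check: Vail ships 80; Quincy ships 50.)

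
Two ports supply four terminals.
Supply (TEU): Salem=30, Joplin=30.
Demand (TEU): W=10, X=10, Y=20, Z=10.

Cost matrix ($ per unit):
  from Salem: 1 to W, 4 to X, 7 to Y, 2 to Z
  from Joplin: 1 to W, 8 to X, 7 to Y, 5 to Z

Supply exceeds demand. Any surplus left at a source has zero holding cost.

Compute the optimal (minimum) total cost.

210

One minimum-cost allocation:
  Salem->W: 10 × $1 = $10
  Salem->X: 10 × $4 = $40
  Salem->Z: 10 × $2 = $20
  Joplin->Y: 20 × $7 = $140
Total = 10 + 40 + 20 + 140 = $210.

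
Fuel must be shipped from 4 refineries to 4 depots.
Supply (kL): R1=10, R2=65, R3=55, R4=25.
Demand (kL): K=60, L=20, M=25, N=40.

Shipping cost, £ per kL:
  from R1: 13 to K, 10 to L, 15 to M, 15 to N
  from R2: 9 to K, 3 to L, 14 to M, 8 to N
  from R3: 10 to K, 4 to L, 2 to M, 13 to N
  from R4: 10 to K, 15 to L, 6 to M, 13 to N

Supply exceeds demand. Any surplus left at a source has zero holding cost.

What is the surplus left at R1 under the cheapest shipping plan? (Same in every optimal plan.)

Minimum-cost shipments:
  R2->K: 5 × £9 = £45
  R2->L: 20 × £3 = £60
  R2->N: 40 × £8 = £320
  R3->K: 30 × £10 = £300
  R3->M: 25 × £2 = £50
  R4->K: 25 × £10 = £250
Total cost = £1025.
R1 ships 0 of its 10, leaving 10.

10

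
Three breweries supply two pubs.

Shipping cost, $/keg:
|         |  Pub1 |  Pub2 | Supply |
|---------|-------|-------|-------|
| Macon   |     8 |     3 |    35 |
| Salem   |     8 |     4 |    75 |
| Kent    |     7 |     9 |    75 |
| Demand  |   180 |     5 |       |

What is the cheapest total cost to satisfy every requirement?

A cheapest plan:
  Macon to Pub1: 30 × $8 = $240
  Macon to Pub2: 5 × $3 = $15
  Salem to Pub1: 75 × $8 = $600
  Kent to Pub1: 75 × $7 = $525
Total = 240 + 15 + 600 + 525 = $1380.

1380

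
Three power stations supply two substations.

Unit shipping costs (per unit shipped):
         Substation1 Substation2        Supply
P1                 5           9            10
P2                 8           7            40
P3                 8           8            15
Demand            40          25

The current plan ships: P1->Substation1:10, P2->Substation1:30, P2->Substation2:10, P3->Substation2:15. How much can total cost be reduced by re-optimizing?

Current plan cost = 10·5 + 30·8 + 10·7 + 15·8 = 480.
Optimal plan:
  P1 to Substation1: 10 × 5 = 50
  P2 to Substation1: 15 × 8 = 120
  P2 to Substation2: 25 × 7 = 175
  P3 to Substation1: 15 × 8 = 120
Optimal cost = 465.
Saving = 480 − 465 = 15.

15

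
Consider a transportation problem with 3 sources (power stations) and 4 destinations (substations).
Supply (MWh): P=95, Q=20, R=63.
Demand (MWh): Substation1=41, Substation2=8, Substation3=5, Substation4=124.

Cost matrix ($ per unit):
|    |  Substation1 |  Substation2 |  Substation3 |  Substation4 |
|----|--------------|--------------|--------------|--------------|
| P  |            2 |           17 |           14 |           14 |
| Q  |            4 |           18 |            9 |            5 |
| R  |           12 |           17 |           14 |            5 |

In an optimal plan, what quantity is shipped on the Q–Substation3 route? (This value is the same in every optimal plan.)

Optimal shipments:
  P→Substation1: 41 × $2 = $82
  P→Substation2: 8 × $17 = $136
  P→Substation3: 5 × $14 = $70
  P→Substation4: 41 × $14 = $574
  Q→Substation4: 20 × $5 = $100
  R→Substation4: 63 × $5 = $315
Total cost = $1277.
The route Q→Substation3 is not used.

0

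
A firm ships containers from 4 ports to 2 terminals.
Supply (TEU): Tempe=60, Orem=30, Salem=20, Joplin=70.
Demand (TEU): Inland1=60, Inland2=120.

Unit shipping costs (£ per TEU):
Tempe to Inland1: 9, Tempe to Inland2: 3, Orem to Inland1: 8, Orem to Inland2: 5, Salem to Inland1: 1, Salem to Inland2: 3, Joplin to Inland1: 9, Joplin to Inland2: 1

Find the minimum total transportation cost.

570

A cheapest plan:
  Tempe->Inland1: 10 TEU
  Tempe->Inland2: 50 TEU
  Orem->Inland1: 30 TEU
  Salem->Inland1: 20 TEU
  Joplin->Inland2: 70 TEU
Total cost = £570.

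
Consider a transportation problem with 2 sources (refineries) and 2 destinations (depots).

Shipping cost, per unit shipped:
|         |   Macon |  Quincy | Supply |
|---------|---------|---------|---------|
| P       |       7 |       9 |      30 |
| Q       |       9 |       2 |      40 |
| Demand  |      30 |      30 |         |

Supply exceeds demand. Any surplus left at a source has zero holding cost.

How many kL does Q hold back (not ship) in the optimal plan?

10

An optimal plan:
  P to Macon: 30 × 7 = 210
  Q to Quincy: 30 × 2 = 60
Total cost = 270.
Q ships 30 of its 40, leaving 10.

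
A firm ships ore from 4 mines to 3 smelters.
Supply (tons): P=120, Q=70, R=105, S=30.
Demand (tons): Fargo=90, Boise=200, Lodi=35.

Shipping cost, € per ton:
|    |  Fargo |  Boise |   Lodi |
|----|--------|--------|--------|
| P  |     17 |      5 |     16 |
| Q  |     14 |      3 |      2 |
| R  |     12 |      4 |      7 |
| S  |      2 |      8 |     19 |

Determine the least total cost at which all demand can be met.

An optimal shipping plan:
  P→Boise: 120 × €5 = €600
  Q→Boise: 35 × €3 = €105
  Q→Lodi: 35 × €2 = €70
  R→Fargo: 60 × €12 = €720
  R→Boise: 45 × €4 = €180
  S→Fargo: 30 × €2 = €60
Total = 600 + 105 + 70 + 720 + 180 + 60 = €1735.

1735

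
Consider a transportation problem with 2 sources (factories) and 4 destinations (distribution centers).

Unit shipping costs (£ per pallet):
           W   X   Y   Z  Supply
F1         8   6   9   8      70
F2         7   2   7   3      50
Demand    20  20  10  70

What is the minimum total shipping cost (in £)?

Optimal allocation:
  F1→W: 20 × £8 = £160
  F1→X: 20 × £6 = £120
  F1→Y: 10 × £9 = £90
  F1→Z: 20 × £8 = £160
  F2→Z: 50 × £3 = £150
Total = 160 + 120 + 90 + 160 + 150 = £680.
(Supply check: F1 ships 70; F2 ships 50.)

680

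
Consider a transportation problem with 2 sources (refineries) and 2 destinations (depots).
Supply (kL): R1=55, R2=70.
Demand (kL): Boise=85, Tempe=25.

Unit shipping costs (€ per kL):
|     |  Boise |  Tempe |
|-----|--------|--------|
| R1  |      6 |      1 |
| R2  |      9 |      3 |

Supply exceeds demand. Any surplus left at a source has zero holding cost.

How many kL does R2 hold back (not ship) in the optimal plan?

Minimum-cost shipments:
  R1–Boise: 55 × €6 = €330
  R2–Boise: 30 × €9 = €270
  R2–Tempe: 25 × €3 = €75
Total cost = €675.
R2 ships 55 of its 70, leaving 15.

15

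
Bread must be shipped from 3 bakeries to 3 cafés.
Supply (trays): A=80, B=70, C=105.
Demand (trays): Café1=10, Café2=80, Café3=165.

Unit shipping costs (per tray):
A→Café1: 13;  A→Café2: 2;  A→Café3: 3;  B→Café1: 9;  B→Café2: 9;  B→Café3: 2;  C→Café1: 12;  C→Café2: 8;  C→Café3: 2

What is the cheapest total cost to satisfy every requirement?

580

An optimal shipping plan:
  A to Café2: 80 × 2 = 160
  B to Café1: 10 × 9 = 90
  B to Café3: 60 × 2 = 120
  C to Café3: 105 × 2 = 210
Total = 160 + 90 + 120 + 210 = 580.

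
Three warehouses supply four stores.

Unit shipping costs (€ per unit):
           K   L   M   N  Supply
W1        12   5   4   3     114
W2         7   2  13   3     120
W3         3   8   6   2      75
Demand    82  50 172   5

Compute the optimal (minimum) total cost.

An optimal shipping plan:
  W1 to M: 114 × €4 = €456
  W2 to K: 65 × €7 = €455
  W2 to L: 50 × €2 = €100
  W2 to N: 5 × €3 = €15
  W3 to K: 17 × €3 = €51
  W3 to M: 58 × €6 = €348
Total = 456 + 455 + 100 + 15 + 51 + 348 = €1425.

1425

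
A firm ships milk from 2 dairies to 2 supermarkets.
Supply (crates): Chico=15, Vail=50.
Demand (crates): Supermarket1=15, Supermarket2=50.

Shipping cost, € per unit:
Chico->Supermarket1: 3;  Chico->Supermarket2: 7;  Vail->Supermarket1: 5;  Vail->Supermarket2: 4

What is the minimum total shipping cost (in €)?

245

A cheapest plan:
  Chico->Supermarket1: 15 crates
  Vail->Supermarket2: 50 crates
Total cost = €245.
(Supply check: Chico ships 15; Vail ships 50.)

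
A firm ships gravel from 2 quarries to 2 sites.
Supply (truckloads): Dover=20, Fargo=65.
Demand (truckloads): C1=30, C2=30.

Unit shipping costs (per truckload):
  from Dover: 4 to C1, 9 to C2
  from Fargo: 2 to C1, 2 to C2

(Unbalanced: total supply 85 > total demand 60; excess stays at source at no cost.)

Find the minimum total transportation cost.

An optimal shipping plan:
  Fargo to C1: 30 truckloads
  Fargo to C2: 30 truckloads
Total cost = 120.
(Supply check: Dover ships 0; Fargo ships 60.)

120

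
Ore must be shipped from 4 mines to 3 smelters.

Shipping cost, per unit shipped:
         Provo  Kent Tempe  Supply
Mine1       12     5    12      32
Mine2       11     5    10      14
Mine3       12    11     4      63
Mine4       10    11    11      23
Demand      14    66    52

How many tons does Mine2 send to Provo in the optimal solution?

0

Solving gives:
  Mine1->Kent: 32 × 5 = 160
  Mine2->Kent: 14 × 5 = 70
  Mine3->Kent: 11 × 11 = 121
  Mine3->Tempe: 52 × 4 = 208
  Mine4->Provo: 14 × 10 = 140
  Mine4->Kent: 9 × 11 = 99
Total cost = 798.
The route Mine2→Provo is not used.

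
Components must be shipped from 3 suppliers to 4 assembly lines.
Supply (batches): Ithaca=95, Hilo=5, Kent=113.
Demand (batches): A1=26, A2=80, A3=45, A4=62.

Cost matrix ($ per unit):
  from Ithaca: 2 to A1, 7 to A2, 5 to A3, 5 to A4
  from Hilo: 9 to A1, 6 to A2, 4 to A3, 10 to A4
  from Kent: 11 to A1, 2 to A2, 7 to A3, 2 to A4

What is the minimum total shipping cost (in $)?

643

An optimal shipping plan:
  Ithaca–A1: 26 × $2 = $52
  Ithaca–A3: 40 × $5 = $200
  Ithaca–A4: 29 × $5 = $145
  Hilo–A3: 5 × $4 = $20
  Kent–A2: 80 × $2 = $160
  Kent–A4: 33 × $2 = $66
Total = 52 + 200 + 145 + 20 + 160 + 66 = $643.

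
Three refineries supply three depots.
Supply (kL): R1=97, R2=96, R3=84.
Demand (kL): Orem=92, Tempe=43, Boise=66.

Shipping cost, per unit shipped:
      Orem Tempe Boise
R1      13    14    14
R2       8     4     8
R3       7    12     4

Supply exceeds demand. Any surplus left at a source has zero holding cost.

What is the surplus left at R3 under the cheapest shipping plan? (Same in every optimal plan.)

Minimum-cost shipments:
  R1→Orem: 21 × 13 = 273
  R2→Orem: 53 × 8 = 424
  R2→Tempe: 43 × 4 = 172
  R3→Orem: 18 × 7 = 126
  R3→Boise: 66 × 4 = 264
Total cost = 1259.
R3 ships 84 of its 84, leaving 0.

0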